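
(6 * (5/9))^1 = 3.33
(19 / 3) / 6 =19 / 18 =1.06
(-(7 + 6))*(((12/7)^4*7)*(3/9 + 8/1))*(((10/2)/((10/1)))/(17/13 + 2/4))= -29203200/16121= -1811.50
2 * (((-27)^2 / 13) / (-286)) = -729 / 1859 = -0.39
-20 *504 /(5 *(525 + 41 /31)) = -3.83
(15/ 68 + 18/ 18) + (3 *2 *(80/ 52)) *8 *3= 196919/ 884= 222.76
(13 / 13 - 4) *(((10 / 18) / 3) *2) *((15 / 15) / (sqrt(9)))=-10 / 27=-0.37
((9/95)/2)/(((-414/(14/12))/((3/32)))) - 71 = -39714567/559360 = -71.00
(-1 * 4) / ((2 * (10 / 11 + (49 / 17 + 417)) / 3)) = -561 / 39344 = -0.01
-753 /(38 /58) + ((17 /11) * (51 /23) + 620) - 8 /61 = -154243284 /293227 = -526.02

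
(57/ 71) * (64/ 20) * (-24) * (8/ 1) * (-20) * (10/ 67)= 7004160/ 4757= 1472.39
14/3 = 4.67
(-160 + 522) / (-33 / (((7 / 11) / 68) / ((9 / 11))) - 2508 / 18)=-3801 / 31757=-0.12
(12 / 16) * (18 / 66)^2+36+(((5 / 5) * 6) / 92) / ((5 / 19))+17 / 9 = 19132151 / 500940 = 38.19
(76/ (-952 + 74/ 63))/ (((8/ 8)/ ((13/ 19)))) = -1638/ 29951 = -0.05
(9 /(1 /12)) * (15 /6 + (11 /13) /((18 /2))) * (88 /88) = 3642 /13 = 280.15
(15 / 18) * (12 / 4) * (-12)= -30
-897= -897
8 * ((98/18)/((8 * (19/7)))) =343/171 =2.01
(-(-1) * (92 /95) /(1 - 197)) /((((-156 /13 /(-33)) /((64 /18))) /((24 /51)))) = -16192 /712215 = -0.02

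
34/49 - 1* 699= -34217/49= -698.31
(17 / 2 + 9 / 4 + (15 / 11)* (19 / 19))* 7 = 3731 / 44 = 84.80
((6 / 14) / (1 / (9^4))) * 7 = 19683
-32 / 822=-16 / 411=-0.04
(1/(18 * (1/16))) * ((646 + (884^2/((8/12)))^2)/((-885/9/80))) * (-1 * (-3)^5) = -14245790946644736/59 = -241454083841436.20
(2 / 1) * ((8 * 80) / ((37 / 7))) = 8960 / 37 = 242.16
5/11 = 0.45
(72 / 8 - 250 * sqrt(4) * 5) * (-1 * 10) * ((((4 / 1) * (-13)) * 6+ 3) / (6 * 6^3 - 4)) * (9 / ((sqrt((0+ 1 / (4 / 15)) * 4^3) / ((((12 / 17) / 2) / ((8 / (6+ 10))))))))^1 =-6927471 * sqrt(15) / 10982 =-2443.09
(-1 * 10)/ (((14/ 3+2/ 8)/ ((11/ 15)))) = -88/ 59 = -1.49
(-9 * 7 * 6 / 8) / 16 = -189 / 64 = -2.95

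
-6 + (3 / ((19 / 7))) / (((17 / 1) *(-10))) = -19401 / 3230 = -6.01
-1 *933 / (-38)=933 / 38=24.55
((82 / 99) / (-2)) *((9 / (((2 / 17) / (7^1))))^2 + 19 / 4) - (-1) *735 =-11684600 / 99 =-118026.26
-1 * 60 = -60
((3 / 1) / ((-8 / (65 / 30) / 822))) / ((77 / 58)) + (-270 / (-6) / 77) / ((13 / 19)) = -2010891 / 4004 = -502.22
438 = 438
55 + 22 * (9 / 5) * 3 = 869 / 5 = 173.80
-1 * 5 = -5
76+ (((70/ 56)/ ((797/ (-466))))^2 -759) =-1734033763/ 2540836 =-682.47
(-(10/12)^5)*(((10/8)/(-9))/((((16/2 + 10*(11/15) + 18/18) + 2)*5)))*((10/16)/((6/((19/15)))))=11875/147806208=0.00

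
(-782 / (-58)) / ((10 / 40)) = 1564 / 29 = 53.93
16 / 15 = 1.07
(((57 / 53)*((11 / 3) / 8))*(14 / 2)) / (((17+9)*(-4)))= -1463 / 44096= -0.03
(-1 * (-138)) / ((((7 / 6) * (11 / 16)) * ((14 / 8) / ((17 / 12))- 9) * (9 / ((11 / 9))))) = -6256 / 2079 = -3.01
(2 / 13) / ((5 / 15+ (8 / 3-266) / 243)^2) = 1062882 / 3889717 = 0.27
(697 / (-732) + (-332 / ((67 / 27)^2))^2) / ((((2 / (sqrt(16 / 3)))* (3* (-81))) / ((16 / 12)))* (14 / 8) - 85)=-8.05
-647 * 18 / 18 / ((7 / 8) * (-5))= 5176 / 35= 147.89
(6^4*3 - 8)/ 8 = 485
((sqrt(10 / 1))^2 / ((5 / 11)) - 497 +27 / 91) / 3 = -43198 / 273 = -158.23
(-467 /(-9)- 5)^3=75151448 /729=103088.41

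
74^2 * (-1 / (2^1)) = -2738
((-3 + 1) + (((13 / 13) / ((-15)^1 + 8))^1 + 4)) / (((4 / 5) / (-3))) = -195 / 28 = -6.96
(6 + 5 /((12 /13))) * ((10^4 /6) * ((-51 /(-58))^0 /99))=171250 /891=192.20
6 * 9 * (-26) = -1404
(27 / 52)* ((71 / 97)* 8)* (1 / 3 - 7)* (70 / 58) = -894600 / 36569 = -24.46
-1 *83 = -83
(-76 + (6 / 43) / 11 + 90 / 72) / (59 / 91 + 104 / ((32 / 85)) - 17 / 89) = -1145222897 / 4240071803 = -0.27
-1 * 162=-162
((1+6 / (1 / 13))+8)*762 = 66294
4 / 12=1 / 3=0.33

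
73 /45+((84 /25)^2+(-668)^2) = 2510082629 /5625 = 446236.91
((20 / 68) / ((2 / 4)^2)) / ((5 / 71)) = 16.71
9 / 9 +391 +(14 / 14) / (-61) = 23911 / 61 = 391.98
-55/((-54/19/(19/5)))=3971/54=73.54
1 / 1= 1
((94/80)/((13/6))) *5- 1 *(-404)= 21149/52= 406.71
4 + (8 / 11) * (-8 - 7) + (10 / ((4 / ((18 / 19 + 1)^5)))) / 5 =386416479 / 54474178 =7.09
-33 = -33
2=2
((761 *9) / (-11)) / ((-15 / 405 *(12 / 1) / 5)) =308205 / 44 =7004.66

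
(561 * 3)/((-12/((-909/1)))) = 509949/4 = 127487.25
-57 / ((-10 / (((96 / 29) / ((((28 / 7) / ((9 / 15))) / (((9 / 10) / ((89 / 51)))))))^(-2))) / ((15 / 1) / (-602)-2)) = -19286051790125 / 109581087168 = -176.00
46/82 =23/41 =0.56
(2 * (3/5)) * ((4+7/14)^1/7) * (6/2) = 81/35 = 2.31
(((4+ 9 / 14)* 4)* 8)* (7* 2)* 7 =14560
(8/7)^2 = 1.31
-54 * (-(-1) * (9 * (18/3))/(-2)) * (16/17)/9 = 2592/17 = 152.47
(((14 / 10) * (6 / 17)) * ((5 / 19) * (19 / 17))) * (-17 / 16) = -21 / 136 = -0.15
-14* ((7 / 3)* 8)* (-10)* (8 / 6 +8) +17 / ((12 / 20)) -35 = 219460 / 9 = 24384.44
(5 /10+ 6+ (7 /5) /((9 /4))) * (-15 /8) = -641 /48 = -13.35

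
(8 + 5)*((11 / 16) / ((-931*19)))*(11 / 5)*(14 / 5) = -1573 / 505400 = -0.00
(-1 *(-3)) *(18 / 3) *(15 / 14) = 135 / 7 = 19.29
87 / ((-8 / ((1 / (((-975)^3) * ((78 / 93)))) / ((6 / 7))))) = 6293 / 385573500000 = 0.00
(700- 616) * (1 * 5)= 420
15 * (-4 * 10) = -600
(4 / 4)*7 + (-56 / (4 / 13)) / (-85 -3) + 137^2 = 826235 / 44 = 18778.07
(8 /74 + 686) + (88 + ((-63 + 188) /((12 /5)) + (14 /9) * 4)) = 1108775 /1332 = 832.41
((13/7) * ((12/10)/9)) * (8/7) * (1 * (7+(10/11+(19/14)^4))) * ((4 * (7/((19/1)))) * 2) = 496675192/52689945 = 9.43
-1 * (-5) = 5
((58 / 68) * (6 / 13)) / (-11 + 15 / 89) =-7743 / 213044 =-0.04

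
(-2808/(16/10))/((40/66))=-11583/4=-2895.75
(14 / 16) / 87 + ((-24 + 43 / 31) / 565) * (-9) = 4513669 / 12190440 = 0.37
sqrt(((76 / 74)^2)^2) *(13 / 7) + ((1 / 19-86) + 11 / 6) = -89751379 / 1092462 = -82.16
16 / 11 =1.45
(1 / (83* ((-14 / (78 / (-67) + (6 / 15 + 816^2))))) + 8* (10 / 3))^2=14773506951424 / 49491225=298507.60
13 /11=1.18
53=53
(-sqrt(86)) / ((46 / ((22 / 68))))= -11 *sqrt(86) / 1564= -0.07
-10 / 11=-0.91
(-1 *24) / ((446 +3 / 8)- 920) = 64 / 1263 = 0.05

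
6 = 6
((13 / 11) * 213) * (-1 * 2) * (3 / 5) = -16614 / 55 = -302.07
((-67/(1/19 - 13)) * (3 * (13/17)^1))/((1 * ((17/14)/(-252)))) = -29192436/11849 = -2463.70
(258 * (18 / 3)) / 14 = 110.57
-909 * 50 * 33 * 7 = -10498950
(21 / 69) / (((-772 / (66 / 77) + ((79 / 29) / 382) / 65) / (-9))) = 136093230 / 44749464769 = 0.00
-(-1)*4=4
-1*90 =-90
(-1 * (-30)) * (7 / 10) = 21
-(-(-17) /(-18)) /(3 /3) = 17 /18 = 0.94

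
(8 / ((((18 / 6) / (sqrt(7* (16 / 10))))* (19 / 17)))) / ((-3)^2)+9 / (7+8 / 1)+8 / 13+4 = 272* sqrt(70) / 2565+339 / 65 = 6.10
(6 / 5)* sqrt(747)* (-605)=-2178* sqrt(83)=-19842.52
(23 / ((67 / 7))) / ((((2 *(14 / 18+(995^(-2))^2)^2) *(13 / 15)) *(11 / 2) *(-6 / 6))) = -187925969719009084379537109375 / 451015602475500016810813607936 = -0.42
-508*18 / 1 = -9144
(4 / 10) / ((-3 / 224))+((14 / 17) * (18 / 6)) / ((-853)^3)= -4726874033462 / 158265871635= -29.87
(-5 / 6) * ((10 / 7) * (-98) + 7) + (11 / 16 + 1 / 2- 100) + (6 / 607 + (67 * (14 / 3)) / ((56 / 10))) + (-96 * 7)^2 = 13159328711 / 29136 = 451651.86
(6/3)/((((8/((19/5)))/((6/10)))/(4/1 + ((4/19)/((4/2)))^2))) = 1086/475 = 2.29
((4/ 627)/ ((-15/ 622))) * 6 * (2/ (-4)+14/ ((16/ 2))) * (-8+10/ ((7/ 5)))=2488/ 1463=1.70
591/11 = 53.73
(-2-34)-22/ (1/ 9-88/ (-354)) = -18558/ 191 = -97.16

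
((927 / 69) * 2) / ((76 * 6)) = 103 / 1748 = 0.06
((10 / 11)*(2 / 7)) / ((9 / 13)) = 0.38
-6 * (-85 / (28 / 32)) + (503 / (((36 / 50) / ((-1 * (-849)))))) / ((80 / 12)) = 5014855 / 56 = 89550.98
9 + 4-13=0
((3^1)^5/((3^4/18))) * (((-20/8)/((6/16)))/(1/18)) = -6480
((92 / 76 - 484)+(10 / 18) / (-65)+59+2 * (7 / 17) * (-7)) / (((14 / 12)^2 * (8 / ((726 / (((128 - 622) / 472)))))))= 1390700473140 / 50820497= 27364.95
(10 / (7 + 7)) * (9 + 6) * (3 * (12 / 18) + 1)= 225 / 7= 32.14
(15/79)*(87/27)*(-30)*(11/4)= -7975/158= -50.47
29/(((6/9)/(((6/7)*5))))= 1305/7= 186.43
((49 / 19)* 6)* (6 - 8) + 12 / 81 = -15800 / 513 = -30.80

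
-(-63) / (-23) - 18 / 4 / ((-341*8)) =-343521 / 125488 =-2.74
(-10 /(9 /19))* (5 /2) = -475 /9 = -52.78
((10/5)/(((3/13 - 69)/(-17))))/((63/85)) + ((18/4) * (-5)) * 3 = -3764165/56322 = -66.83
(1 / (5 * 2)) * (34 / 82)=17 / 410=0.04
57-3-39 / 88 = 4713 / 88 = 53.56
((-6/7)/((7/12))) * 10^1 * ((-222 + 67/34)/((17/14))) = 5386320/2023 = 2662.54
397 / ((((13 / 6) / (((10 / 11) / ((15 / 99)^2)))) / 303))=142905708 / 65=2198549.35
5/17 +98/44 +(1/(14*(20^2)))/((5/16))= 2.52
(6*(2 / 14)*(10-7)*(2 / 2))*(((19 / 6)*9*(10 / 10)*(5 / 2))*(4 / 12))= 855 / 14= 61.07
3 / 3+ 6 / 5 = 11 / 5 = 2.20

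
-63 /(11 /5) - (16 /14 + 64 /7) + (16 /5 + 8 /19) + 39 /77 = -254522 /7315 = -34.79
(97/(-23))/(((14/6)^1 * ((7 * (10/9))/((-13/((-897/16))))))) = -6984/129605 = -0.05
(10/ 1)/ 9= 10/ 9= 1.11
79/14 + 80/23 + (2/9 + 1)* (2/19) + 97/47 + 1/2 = 15286294/1293957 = 11.81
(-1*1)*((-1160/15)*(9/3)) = 232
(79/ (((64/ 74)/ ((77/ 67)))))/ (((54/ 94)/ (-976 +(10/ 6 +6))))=-30730068985/ 173664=-176951.29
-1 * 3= -3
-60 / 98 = -30 / 49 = -0.61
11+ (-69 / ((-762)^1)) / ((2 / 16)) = 1489 / 127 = 11.72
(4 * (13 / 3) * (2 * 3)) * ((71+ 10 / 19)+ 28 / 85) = 12068888 / 1615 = 7473.00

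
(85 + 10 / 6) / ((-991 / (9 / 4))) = -195 / 991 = -0.20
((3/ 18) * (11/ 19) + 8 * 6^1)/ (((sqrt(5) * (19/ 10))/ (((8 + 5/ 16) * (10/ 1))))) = 191905 * sqrt(5)/ 456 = 941.04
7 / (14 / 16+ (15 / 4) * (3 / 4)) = 112 / 59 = 1.90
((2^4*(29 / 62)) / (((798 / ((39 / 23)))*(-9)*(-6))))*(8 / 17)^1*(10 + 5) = 30160 / 14508837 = 0.00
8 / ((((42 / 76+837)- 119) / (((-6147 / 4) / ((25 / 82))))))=-38308104 / 682625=-56.12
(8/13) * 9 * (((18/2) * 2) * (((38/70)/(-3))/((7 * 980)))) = -2052/780325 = -0.00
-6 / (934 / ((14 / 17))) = -42 / 7939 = -0.01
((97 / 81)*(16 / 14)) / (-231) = -0.01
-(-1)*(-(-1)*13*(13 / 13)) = 13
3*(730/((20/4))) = 438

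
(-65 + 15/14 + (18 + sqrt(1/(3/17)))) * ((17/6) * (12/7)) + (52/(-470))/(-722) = -927330748/4156915 + 34 * sqrt(51)/21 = -211.52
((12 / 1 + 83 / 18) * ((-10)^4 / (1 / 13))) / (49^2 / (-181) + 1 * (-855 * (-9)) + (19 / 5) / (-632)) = 11116042600000 / 39542774409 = 281.11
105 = 105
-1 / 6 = -0.17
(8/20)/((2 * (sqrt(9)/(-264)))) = -17.60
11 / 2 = 5.50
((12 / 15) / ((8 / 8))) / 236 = 1 / 295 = 0.00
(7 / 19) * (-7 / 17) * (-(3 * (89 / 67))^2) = 3493161 / 1449947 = 2.41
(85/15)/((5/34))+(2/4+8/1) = 1411/30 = 47.03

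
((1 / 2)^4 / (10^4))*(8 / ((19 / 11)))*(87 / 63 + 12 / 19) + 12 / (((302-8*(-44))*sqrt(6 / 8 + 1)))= 8833 / 151620000 + 4*sqrt(7) / 763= 0.01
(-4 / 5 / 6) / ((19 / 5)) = -2 / 57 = -0.04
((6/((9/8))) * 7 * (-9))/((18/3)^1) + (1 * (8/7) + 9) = -321/7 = -45.86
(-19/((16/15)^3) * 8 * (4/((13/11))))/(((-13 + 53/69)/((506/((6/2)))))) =4104577125/702208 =5845.24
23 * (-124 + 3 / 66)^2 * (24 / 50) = 513120501 / 3025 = 169626.61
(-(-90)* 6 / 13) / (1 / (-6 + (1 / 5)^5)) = -2024892 / 8125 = -249.22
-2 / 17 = -0.12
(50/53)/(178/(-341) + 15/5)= 3410/8957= 0.38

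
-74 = -74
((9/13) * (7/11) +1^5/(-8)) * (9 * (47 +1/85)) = 3245751/24310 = 133.52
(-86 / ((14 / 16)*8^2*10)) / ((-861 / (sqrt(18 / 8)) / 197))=8471 / 160720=0.05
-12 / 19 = -0.63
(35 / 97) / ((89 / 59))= 0.24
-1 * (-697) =697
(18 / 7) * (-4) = -72 / 7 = -10.29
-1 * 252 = -252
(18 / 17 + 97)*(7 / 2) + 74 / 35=410931 / 1190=345.32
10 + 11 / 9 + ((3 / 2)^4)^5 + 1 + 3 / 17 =535467162025 / 160432128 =3337.66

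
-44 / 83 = -0.53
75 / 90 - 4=-19 / 6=-3.17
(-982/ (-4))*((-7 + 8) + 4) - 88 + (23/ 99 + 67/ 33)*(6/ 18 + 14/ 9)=2038205/ 1782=1143.77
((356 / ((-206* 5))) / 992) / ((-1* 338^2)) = 89 / 29182487360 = 0.00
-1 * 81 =-81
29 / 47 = 0.62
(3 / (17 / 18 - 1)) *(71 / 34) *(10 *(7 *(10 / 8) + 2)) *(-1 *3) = 1236465 / 34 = 36366.62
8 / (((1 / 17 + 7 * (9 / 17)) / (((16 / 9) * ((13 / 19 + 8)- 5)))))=2380 / 171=13.92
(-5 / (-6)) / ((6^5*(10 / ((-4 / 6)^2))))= 1 / 209952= 0.00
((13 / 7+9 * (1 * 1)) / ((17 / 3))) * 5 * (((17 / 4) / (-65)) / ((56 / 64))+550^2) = 31381342248 / 10829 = 2897898.44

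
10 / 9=1.11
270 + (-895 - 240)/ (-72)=20575/ 72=285.76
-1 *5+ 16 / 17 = -69 / 17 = -4.06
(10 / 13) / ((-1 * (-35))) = 2 / 91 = 0.02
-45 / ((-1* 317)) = 45 / 317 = 0.14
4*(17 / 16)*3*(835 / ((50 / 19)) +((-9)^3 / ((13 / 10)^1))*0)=161823 / 40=4045.58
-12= -12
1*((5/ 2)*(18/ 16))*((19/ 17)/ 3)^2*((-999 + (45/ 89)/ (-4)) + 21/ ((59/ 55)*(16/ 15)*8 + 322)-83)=-422.39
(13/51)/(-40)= -13/2040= -0.01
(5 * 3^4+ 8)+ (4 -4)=413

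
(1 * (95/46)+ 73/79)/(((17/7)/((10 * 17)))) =380205/1817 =209.25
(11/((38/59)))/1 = 649/38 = 17.08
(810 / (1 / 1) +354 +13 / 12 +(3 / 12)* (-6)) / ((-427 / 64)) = -223408 / 1281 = -174.40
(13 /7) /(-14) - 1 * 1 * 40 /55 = -927 /1078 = -0.86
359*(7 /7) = 359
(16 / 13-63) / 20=-803 / 260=-3.09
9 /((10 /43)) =387 /10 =38.70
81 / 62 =1.31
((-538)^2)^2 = 83777829136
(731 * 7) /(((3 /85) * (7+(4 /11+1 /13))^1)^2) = 108000882275 /1455552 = 74199.26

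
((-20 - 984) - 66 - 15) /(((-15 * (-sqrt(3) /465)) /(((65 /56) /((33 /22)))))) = -312325 * sqrt(3) /36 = -15026.74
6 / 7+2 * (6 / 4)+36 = 279 / 7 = 39.86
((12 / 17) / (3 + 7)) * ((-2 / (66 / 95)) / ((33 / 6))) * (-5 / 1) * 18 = 3.33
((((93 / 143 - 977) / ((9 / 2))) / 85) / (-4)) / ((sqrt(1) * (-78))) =-69809 / 8532810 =-0.01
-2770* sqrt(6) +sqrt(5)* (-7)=-6800.74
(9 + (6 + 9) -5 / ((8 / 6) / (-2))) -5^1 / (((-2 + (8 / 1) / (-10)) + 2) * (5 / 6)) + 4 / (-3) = 113 / 3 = 37.67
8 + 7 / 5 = 47 / 5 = 9.40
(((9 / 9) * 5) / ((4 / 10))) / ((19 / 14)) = 175 / 19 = 9.21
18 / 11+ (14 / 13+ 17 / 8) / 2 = 3.24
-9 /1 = -9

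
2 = 2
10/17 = 0.59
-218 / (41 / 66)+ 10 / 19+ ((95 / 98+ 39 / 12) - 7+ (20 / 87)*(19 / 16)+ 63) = -962749265 / 3320877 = -289.91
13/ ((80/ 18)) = 117/ 40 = 2.92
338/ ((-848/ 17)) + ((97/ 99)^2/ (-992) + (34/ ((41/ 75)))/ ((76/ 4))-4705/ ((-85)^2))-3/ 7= -18609570729111953/ 4060329474468960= -4.58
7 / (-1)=-7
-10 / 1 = -10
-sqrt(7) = -2.65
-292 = -292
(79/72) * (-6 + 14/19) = -1975/342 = -5.77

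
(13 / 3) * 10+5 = 145 / 3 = 48.33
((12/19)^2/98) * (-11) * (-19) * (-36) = -30.63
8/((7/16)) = 128/7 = 18.29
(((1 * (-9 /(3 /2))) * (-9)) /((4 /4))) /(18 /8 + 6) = 72 /11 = 6.55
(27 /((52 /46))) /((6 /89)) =18423 /52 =354.29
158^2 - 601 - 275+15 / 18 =144533 / 6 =24088.83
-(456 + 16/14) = -3200/7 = -457.14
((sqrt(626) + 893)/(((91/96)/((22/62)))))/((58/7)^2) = 1848 * sqrt(626)/338923 + 1650264/338923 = 5.01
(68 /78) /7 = 34 /273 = 0.12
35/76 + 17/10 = 821/380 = 2.16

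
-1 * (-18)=18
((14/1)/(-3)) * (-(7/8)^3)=2401/768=3.13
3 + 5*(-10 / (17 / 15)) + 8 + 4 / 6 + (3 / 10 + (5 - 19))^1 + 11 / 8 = -91343 / 2040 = -44.78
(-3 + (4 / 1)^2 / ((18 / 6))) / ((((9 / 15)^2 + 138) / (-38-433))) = -27475 / 3459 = -7.94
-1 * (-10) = 10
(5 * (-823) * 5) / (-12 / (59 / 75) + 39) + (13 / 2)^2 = -4618931 / 5604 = -824.22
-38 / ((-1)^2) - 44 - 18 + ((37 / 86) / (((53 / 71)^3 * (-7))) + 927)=74105767251 / 89623954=826.85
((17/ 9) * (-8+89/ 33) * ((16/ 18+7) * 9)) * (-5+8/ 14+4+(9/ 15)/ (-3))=447.04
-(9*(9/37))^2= -6561/1369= -4.79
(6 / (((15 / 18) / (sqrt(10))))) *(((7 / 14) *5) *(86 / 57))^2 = 36980 *sqrt(10) / 361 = 323.94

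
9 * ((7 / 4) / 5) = 63 / 20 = 3.15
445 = 445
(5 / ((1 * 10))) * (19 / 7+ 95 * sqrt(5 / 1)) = 19 / 14+ 95 * sqrt(5) / 2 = 107.57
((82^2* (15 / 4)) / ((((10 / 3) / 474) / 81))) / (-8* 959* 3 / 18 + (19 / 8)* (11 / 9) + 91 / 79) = -1651973877144 / 7249993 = -227858.69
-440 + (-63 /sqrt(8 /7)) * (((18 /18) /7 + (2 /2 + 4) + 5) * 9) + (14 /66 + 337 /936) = -5751 * sqrt(14) /4 - 4524349 /10296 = -5819.00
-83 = -83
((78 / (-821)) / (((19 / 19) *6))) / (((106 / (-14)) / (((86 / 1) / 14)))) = 559 / 43513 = 0.01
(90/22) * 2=90/11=8.18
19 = 19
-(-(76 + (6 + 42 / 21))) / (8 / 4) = 42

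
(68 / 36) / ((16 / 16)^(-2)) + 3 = 4.89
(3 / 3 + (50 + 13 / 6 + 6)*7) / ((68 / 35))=85715 / 408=210.09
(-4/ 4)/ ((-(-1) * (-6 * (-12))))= -1/ 72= -0.01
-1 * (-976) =976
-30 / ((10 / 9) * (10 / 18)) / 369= -27 / 205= -0.13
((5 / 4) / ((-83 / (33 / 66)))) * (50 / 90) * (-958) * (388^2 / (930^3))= 4506911 / 6008546790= 0.00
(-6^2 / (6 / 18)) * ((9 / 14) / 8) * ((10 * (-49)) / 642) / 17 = 2835 / 7276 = 0.39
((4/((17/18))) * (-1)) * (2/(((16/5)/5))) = -225/17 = -13.24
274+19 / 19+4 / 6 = 827 / 3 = 275.67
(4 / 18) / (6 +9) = 2 / 135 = 0.01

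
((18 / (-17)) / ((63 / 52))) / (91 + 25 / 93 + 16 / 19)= -1767 / 186235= -0.01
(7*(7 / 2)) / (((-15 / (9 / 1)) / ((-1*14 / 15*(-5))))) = -343 / 5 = -68.60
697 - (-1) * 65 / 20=2801 / 4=700.25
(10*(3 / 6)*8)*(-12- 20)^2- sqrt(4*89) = 40960- 2*sqrt(89) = 40941.13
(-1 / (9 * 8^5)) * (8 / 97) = -1 / 3575808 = -0.00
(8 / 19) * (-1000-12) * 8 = -3408.84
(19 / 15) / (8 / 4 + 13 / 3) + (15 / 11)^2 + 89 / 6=61321 / 3630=16.89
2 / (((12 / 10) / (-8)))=-40 / 3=-13.33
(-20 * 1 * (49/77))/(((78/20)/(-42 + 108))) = -2800/13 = -215.38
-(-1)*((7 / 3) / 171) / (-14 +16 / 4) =-7 / 5130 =-0.00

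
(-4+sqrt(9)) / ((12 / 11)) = -11 / 12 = -0.92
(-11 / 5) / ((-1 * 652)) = 11 / 3260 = 0.00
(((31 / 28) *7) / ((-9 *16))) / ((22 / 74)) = -1147 / 6336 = -0.18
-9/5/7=-9/35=-0.26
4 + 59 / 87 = 407 / 87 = 4.68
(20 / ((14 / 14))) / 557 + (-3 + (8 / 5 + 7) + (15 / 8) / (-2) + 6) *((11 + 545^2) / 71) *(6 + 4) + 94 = 35289448015 / 79094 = 446170.99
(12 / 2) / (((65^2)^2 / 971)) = 5826 / 17850625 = 0.00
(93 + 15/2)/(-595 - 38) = -67/422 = -0.16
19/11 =1.73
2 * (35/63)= 10/9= 1.11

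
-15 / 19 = -0.79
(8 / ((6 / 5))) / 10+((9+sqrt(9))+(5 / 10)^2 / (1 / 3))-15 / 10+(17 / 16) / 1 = 623 / 48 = 12.98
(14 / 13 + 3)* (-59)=-3127 / 13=-240.54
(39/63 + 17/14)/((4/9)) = 33/8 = 4.12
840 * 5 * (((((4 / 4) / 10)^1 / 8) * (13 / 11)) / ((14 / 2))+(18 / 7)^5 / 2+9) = 14468288595 / 52822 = 273906.49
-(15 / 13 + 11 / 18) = -413 / 234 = -1.76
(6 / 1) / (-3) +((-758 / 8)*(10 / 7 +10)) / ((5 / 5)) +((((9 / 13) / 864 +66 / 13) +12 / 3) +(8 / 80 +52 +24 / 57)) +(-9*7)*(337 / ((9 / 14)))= -28258160503 / 829920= -34049.26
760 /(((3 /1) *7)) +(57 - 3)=1894 /21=90.19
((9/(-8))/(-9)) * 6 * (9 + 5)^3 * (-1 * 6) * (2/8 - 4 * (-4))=-200655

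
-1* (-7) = 7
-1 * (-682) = 682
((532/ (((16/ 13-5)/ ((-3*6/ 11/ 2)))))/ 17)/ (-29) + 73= 2762261/ 37961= 72.77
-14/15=-0.93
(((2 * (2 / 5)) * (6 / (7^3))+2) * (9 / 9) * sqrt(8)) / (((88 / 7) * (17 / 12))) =942 * sqrt(2) / 4165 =0.32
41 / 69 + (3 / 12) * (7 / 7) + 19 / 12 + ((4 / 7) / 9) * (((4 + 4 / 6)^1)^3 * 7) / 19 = 1020461 / 212382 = 4.80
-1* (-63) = 63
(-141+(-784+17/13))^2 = 144192064/169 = 853207.48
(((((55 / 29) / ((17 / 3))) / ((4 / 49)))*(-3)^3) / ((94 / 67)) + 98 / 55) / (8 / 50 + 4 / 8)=-3931255055 / 33644292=-116.85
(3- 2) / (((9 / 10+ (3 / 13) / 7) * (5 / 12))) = 728 / 283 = 2.57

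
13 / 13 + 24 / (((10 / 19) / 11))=2513 / 5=502.60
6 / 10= 0.60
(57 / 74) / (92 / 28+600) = 399 / 312502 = 0.00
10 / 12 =5 / 6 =0.83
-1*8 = -8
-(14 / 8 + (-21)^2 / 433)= -4795 / 1732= -2.77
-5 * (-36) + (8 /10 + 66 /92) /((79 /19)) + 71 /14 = 11792826 /63595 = 185.44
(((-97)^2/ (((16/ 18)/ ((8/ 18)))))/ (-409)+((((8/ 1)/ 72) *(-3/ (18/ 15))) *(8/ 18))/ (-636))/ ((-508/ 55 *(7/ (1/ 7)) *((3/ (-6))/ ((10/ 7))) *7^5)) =-16661764075/ 3856501390399497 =-0.00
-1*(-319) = 319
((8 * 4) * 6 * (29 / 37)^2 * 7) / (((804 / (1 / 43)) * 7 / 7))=94192 / 3944089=0.02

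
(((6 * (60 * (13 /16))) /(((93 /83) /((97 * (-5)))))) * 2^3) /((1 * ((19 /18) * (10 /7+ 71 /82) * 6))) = -69702.20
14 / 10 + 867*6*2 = 52027 / 5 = 10405.40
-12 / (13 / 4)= -48 / 13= -3.69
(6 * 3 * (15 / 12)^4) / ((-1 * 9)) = -625 / 128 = -4.88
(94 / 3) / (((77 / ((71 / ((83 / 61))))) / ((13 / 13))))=407114 / 19173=21.23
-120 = -120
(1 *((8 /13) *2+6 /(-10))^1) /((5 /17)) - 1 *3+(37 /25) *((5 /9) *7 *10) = 165848 /2925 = 56.70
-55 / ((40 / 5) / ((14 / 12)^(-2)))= -495 / 98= -5.05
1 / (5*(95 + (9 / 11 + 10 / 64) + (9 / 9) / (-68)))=5984 / 2871115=0.00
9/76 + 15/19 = 69/76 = 0.91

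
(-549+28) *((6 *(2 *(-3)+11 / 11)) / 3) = 5210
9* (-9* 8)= -648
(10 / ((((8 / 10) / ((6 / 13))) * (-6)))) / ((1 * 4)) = -25 / 104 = -0.24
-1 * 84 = -84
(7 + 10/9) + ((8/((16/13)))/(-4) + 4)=755/72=10.49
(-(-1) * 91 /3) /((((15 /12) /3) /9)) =3276 /5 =655.20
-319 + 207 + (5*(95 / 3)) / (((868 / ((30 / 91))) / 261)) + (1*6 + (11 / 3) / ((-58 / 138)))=-113420163 / 1145326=-99.03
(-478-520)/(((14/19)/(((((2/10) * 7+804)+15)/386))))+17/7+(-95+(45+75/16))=-315763391/108080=-2921.57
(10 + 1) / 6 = 11 / 6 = 1.83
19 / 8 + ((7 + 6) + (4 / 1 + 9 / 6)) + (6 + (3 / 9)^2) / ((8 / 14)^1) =2273 / 72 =31.57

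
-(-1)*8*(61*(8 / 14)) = 1952 / 7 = 278.86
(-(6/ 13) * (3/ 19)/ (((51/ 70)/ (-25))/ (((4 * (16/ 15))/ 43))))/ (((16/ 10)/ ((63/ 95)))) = 352800/ 3430583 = 0.10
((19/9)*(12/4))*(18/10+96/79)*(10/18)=7543/711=10.61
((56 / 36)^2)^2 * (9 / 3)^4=38416 / 81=474.27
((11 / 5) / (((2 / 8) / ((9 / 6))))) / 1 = 66 / 5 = 13.20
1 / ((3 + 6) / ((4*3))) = 4 / 3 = 1.33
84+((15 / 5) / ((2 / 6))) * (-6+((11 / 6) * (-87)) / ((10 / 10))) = -2811 / 2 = -1405.50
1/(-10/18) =-9/5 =-1.80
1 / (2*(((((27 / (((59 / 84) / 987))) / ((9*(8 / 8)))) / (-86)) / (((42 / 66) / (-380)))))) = 2537 / 148523760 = 0.00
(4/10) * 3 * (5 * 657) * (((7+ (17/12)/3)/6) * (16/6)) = 39274/3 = 13091.33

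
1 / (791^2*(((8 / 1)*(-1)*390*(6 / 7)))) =-1 / 1673249760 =-0.00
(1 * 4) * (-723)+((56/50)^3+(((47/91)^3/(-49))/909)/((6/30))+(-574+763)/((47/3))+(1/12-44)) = -288143479761629097989/98596617363562500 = -2922.45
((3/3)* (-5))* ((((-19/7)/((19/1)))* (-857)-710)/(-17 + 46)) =101.31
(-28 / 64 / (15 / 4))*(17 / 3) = -119 / 180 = -0.66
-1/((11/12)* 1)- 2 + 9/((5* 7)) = -1091/385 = -2.83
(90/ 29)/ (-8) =-45/ 116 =-0.39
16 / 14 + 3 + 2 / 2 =36 / 7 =5.14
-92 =-92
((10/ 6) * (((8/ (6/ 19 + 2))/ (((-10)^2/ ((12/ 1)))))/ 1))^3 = 54872/ 166375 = 0.33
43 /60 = 0.72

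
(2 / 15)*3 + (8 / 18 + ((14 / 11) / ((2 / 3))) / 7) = 553 / 495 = 1.12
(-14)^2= 196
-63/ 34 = -1.85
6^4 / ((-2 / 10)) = -6480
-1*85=-85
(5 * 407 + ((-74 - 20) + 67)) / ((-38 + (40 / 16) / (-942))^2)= 1.39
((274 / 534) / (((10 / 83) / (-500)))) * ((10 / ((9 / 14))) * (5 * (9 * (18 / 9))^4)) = -17386131235.96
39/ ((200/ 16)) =78/ 25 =3.12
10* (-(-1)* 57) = 570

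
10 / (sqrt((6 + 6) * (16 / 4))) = 5 * sqrt(3) / 6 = 1.44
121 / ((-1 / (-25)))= 3025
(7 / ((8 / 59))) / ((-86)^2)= 413 / 59168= 0.01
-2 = -2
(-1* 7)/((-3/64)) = 149.33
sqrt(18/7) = 3 *sqrt(14)/7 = 1.60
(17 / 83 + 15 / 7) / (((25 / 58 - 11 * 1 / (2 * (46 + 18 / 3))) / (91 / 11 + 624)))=2601058720 / 569961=4563.57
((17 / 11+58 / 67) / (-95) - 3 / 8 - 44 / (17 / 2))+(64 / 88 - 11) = -150920317 / 9522040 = -15.85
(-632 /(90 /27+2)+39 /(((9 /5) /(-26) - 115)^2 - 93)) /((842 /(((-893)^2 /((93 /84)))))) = -293956081862907471 /2899931952031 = -101366.54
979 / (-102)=-979 / 102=-9.60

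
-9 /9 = -1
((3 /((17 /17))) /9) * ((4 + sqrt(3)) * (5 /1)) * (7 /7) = 5 * sqrt(3) /3 + 20 /3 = 9.55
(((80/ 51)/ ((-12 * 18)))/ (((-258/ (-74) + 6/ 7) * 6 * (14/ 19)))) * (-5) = 703/ 371790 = 0.00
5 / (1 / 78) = 390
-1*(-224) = 224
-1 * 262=-262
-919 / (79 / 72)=-66168 / 79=-837.57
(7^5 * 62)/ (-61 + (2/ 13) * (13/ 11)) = -11462374/ 669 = -17133.59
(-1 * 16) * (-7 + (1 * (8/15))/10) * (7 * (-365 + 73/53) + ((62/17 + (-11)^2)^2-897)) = 1544260071808/1148775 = 1344266.78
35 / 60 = 7 / 12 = 0.58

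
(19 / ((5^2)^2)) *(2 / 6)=19 / 1875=0.01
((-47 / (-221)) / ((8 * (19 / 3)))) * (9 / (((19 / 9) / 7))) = 79947 / 638248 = 0.13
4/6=2/3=0.67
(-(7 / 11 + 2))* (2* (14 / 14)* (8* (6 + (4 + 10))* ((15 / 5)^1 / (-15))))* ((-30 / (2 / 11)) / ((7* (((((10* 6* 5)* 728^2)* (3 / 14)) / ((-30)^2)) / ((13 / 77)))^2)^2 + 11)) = -1856 / 8257207611492131947589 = -0.00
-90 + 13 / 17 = -89.24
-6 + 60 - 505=-451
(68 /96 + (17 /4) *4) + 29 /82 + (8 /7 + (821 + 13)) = 5876875 /6888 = 853.20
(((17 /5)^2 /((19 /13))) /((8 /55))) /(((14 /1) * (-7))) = -41327 /74480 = -0.55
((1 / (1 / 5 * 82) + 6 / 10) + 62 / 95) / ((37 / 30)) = 30699 / 28823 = 1.07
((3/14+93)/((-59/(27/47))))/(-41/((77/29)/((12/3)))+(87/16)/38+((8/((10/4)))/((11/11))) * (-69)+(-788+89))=589129200/637045529917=0.00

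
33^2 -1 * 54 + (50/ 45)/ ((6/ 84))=9455/ 9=1050.56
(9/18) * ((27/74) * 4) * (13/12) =117/148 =0.79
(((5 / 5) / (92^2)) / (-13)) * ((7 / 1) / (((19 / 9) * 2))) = -63 / 4181216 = -0.00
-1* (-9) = 9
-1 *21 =-21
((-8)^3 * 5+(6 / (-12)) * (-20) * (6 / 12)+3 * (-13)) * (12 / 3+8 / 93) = -985720 / 93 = -10599.14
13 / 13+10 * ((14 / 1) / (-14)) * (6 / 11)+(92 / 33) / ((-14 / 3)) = -389 / 77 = -5.05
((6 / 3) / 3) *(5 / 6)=5 / 9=0.56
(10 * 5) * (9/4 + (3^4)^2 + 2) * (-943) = -619103075/2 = -309551537.50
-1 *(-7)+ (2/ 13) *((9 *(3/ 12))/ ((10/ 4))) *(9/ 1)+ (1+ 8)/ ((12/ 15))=5069/ 260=19.50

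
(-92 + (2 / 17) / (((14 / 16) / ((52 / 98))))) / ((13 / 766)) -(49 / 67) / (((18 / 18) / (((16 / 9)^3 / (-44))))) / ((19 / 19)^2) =-220602411596920 / 40726905219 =-5416.63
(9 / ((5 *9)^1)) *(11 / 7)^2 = 121 / 245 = 0.49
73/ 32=2.28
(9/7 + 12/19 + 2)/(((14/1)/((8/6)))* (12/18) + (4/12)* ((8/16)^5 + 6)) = 50016/115045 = 0.43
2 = 2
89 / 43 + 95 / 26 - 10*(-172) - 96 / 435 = 279721279 / 162110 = 1725.50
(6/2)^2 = 9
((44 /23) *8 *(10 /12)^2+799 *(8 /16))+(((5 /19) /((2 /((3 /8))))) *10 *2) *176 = 4592267 /7866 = 583.81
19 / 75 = 0.25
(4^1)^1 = 4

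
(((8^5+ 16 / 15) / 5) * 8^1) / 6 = 1966144 / 225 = 8738.42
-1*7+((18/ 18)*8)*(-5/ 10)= -11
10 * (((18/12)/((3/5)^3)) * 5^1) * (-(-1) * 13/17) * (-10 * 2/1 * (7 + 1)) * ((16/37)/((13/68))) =-32000000/333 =-96096.10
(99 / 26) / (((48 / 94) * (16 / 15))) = 23265 / 3328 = 6.99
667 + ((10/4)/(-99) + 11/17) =2247215/3366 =667.62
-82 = -82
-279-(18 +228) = -525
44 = 44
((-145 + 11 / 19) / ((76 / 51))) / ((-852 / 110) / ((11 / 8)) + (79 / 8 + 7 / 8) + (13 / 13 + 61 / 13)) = -366886520 / 40920433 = -8.97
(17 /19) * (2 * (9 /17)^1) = 18 /19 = 0.95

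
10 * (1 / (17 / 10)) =100 / 17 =5.88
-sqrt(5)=-2.24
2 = 2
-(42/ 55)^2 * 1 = -1764/ 3025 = -0.58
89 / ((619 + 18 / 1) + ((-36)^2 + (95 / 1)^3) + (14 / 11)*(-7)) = 0.00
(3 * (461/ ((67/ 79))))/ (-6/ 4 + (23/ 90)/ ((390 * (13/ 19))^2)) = -1087.14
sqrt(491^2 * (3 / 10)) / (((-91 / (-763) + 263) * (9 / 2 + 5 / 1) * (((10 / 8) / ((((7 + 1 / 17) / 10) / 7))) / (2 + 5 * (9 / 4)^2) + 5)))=1230937 * sqrt(30) / 341770000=0.02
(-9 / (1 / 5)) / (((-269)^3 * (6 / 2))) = 15 / 19465109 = 0.00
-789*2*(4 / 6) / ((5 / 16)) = -16832 / 5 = -3366.40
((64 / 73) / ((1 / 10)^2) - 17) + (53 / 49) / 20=5059689 / 71540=70.73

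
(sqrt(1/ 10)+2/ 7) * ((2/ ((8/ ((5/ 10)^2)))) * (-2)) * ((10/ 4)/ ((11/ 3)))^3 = -675 * sqrt(10)/ 170368 - 3375/ 298144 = -0.02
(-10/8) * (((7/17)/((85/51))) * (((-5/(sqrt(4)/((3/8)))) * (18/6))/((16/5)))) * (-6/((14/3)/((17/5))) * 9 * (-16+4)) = 32805/256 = 128.14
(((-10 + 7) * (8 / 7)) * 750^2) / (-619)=13500000 / 4333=3115.62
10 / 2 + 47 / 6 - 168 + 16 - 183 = -322.17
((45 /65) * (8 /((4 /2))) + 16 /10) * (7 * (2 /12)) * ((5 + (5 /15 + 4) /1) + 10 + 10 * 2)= 200.50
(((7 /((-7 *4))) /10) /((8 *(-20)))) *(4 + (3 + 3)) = 1 /640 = 0.00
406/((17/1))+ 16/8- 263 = -4031/17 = -237.12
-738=-738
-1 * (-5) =5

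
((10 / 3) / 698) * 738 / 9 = 410 / 1047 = 0.39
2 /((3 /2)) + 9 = 10.33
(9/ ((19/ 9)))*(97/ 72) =873/ 152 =5.74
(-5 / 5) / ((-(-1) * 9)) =-1 / 9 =-0.11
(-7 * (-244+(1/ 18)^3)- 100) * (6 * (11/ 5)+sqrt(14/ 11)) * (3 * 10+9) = 121912037 * sqrt(154)/ 21384+1341032407/ 1620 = 898546.41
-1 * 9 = -9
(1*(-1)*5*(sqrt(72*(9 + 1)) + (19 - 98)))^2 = 174025 - 47400*sqrt(5) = 68035.38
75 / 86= 0.87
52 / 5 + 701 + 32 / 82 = 145917 / 205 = 711.79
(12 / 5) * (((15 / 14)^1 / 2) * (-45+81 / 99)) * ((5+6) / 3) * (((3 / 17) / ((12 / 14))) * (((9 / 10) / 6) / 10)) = -0.64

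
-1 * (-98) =98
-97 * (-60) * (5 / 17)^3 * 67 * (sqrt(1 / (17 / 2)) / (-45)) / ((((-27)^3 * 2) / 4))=6499000 * sqrt(34) / 4931831529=0.01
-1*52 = -52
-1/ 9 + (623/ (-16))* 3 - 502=-89125/ 144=-618.92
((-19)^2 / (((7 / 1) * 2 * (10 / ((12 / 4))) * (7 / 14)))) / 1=1083 / 70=15.47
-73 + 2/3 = -217/3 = -72.33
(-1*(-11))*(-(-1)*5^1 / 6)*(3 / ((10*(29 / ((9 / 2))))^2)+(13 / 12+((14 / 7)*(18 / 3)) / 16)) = 20360219 / 1211040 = 16.81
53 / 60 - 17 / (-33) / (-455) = 10597 / 12012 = 0.88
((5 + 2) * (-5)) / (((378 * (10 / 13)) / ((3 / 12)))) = -13 / 432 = -0.03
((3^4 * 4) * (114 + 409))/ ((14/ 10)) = 847260/ 7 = 121037.14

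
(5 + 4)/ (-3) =-3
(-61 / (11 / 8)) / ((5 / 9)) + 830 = 41258 / 55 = 750.15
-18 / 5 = -3.60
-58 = -58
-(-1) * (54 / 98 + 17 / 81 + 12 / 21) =5288 / 3969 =1.33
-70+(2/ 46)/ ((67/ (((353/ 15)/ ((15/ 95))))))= -4847443/ 69345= -69.90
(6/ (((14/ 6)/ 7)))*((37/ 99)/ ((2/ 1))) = 37/ 11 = 3.36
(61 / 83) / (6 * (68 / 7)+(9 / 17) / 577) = 4188443 / 332177205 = 0.01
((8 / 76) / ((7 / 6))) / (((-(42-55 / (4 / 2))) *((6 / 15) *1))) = -60 / 3857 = -0.02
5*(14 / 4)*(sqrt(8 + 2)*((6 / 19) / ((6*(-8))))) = -35*sqrt(10) / 304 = -0.36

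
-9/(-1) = 9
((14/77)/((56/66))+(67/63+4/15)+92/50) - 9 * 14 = -55177/450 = -122.62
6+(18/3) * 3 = 24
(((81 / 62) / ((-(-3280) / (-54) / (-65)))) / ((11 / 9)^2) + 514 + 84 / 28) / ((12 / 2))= 1274462063 / 14763936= 86.32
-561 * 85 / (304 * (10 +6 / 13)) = -36465 / 2432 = -14.99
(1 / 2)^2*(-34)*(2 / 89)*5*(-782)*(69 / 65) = 917286 / 1157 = 792.81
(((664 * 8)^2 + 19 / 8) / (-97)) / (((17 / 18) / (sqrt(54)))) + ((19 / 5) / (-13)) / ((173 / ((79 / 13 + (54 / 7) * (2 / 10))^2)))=-6094946817 * sqrt(6) / 6596 - 228381691 / 2327996125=-2263418.79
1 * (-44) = -44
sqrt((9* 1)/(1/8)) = 6* sqrt(2) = 8.49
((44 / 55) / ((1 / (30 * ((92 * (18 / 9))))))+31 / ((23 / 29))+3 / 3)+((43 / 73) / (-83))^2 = 3762559730217 / 844364063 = 4456.09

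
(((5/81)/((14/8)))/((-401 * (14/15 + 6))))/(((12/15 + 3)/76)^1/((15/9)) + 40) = -1250/3943983771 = -0.00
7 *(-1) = -7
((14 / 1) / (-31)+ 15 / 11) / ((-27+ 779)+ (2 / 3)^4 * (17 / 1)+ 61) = 25191 / 22548625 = 0.00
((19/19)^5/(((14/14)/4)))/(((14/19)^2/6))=2166/49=44.20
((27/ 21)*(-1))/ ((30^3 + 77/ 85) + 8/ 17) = -85/ 1785091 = -0.00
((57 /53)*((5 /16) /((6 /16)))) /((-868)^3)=-95 /69321035392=-0.00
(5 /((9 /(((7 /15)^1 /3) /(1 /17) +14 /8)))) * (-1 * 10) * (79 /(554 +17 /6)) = -312445 /90207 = -3.46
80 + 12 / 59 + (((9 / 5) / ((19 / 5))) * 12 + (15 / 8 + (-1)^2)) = 796023 / 8968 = 88.76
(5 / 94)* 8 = 20 / 47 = 0.43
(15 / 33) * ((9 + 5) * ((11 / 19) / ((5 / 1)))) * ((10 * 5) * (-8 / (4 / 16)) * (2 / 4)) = -11200 / 19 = -589.47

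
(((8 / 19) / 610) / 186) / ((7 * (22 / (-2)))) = -2 / 41497995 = -0.00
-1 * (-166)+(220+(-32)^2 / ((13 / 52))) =4482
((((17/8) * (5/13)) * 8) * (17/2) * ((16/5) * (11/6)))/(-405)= -12716/15795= -0.81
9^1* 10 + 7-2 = 95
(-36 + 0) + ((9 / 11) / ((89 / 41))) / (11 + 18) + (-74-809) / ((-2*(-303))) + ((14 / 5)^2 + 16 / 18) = -37053272477 / 1290370950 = -28.72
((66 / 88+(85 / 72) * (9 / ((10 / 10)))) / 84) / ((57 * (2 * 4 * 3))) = 13 / 131328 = 0.00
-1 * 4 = -4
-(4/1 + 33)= -37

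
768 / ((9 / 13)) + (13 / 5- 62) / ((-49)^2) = 39951749 / 36015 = 1109.31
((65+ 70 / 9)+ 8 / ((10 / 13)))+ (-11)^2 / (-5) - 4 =2474 / 45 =54.98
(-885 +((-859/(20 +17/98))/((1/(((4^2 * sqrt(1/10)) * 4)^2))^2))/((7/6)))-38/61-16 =-6154671496813/1004975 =-6124203.58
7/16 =0.44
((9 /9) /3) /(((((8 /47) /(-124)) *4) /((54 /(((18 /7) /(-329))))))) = 3355471 /8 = 419433.88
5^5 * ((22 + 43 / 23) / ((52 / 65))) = 8578125 / 92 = 93240.49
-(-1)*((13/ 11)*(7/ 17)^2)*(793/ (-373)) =-505141/ 1185767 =-0.43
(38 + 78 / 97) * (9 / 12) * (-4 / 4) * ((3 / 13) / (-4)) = 1.68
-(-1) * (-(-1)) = 1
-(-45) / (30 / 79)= 237 / 2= 118.50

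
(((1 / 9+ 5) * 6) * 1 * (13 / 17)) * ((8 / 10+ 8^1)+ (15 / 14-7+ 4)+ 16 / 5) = 28106 / 119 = 236.18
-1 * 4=-4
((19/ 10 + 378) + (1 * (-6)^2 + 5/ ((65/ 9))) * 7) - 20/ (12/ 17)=237281/ 390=608.41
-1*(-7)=7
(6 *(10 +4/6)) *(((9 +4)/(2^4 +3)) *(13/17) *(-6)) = -64896/323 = -200.92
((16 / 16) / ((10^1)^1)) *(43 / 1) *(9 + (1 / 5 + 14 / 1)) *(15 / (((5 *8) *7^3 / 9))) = 33669 / 34300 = 0.98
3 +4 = 7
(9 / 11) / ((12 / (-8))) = -0.55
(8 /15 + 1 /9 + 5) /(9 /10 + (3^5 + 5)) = 508 /22401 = 0.02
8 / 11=0.73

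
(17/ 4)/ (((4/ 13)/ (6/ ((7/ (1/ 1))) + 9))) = 15249/ 112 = 136.15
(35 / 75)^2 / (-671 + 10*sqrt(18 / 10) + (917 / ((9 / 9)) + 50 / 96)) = 9277072 / 10470387675- 75264*sqrt(5) / 3490129225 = 0.00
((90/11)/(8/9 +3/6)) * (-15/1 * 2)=-1944/11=-176.73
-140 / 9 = -15.56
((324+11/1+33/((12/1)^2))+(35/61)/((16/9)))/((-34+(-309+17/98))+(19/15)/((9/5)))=-54160092/55220677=-0.98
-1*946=-946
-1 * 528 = -528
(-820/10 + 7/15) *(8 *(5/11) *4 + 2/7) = -1396666/1155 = -1209.23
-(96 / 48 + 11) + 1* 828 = 815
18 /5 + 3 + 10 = 83 /5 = 16.60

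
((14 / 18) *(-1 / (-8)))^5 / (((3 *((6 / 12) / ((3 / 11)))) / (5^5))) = 52521875 / 10642046976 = 0.00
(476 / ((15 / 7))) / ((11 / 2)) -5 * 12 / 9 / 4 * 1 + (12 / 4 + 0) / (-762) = 1622641 / 41910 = 38.72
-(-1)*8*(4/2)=16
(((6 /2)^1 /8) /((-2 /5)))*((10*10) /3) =-125 /4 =-31.25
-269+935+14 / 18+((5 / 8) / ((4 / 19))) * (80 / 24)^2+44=53551 / 72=743.76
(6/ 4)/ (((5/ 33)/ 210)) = 2079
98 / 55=1.78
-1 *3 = -3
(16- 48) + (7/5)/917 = -20959/655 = -32.00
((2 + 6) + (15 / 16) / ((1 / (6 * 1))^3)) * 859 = 361639 / 2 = 180819.50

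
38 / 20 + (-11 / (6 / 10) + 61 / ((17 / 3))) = -2891 / 510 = -5.67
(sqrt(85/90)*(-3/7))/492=-sqrt(34)/6888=-0.00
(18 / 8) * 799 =7191 / 4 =1797.75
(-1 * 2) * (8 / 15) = -16 / 15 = -1.07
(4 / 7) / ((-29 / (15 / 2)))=-30 / 203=-0.15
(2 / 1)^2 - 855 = -851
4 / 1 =4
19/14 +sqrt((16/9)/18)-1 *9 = -107/14 +2 *sqrt(2)/9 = -7.33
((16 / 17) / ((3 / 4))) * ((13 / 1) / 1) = 832 / 51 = 16.31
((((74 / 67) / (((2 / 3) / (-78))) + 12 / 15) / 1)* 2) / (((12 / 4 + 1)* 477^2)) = -21511 / 76222215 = -0.00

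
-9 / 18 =-1 / 2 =-0.50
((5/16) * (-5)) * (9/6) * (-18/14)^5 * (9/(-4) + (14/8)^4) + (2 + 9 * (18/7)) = 11544074467/137682944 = 83.85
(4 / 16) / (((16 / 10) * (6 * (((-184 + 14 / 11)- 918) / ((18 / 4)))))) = -55 / 516608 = -0.00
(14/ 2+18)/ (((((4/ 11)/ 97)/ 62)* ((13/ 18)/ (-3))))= -22326975/ 13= -1717459.62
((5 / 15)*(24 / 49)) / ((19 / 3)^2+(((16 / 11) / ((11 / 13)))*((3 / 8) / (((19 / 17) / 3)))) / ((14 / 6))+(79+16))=82764 / 68867729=0.00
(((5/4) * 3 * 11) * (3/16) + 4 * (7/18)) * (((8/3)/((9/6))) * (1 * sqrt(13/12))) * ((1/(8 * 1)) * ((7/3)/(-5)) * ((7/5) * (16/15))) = -262199 * sqrt(39)/1093500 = -1.50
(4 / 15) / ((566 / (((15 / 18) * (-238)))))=-238 / 2547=-0.09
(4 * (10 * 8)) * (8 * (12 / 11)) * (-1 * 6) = -184320 / 11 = -16756.36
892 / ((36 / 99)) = 2453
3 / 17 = 0.18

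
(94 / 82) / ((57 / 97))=4559 / 2337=1.95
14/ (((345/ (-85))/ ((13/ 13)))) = -238/ 69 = -3.45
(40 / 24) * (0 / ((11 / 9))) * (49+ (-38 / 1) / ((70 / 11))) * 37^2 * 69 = 0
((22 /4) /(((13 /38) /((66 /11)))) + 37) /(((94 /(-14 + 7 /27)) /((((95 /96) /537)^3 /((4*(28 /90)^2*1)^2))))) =-49274948828125 /60497241688617517056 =-0.00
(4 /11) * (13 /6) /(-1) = -26 /33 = -0.79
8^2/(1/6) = 384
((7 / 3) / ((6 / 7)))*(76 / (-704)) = -931 / 3168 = -0.29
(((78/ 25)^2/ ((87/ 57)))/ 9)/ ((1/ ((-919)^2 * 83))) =900345943172/ 18125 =49674258.93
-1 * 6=-6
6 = 6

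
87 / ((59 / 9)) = 783 / 59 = 13.27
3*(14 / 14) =3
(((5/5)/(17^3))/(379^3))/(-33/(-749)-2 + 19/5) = 3745/1847102380640142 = 0.00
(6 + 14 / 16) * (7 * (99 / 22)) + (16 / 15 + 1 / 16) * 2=52517 / 240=218.82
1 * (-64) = -64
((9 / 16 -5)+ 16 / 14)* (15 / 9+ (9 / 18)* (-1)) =-123 / 32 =-3.84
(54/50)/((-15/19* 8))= -171/1000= -0.17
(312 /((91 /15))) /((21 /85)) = 10200 /49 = 208.16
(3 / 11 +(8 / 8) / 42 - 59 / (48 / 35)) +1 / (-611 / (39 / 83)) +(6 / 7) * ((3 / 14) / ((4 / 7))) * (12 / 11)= -610958401 / 14418096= -42.37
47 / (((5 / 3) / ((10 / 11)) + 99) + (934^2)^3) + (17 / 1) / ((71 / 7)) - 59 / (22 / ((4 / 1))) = -28157266376991929251127 / 3110882025807143431481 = -9.05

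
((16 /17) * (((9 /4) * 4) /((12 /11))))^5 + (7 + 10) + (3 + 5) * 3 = 40132856569 /1419857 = 28265.42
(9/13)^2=81/169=0.48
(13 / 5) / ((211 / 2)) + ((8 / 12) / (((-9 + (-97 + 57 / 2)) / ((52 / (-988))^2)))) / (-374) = 163232348 / 6623449305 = 0.02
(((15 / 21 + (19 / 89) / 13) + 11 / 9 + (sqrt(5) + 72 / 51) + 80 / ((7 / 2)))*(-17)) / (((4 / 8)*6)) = -32492711 / 218673 - 17*sqrt(5) / 3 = -161.26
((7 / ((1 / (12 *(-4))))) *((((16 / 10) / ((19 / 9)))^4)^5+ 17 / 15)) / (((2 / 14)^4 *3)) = -3288947541025042200625544897777925638362857136 / 10754577672256267030722313213348388671875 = -305818.38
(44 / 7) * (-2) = -88 / 7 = -12.57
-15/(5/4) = -12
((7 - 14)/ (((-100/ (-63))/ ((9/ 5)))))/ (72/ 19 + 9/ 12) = -1.75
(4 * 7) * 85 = 2380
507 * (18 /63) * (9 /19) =9126 /133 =68.62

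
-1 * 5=-5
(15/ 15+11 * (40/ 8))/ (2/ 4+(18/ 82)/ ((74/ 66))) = 169904/ 2111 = 80.49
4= 4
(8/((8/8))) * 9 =72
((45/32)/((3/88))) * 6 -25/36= 8885/36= 246.81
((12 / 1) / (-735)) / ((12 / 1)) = -1 / 735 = -0.00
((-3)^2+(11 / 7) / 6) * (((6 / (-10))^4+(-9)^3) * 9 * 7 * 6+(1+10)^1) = -66981426473 / 26250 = -2551673.39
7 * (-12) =-84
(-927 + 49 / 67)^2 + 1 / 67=3851443667 / 4489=857973.64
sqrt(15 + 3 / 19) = 12*sqrt(38) / 19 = 3.89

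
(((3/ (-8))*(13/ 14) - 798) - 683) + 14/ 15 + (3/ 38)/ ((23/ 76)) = -57193151/ 38640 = -1480.15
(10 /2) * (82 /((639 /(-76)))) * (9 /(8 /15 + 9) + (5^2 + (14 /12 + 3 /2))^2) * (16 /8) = -74743.87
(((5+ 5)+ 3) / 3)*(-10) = -130 / 3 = -43.33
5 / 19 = 0.26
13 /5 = 2.60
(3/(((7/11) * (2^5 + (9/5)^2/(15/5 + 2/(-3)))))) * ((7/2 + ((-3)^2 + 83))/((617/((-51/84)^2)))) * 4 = 45539175/1413211352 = 0.03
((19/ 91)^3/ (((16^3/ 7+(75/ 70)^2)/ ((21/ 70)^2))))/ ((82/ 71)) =4382901/ 3622856405350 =0.00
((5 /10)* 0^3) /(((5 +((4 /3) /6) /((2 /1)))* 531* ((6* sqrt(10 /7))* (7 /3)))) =0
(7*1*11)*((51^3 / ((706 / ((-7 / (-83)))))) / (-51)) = -1401939 / 58598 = -23.92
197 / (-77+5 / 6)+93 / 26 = 0.99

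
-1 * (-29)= 29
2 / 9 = 0.22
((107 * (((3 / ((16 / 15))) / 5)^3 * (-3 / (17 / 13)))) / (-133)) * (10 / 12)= 5070195 / 18522112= 0.27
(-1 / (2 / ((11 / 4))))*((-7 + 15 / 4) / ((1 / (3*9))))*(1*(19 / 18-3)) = -15015 / 64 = -234.61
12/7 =1.71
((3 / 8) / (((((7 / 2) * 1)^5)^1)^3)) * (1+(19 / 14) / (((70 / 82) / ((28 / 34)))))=16883712 / 2824799098416085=0.00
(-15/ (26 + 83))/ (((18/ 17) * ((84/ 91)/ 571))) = -630955/ 7848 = -80.40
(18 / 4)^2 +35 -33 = 89 / 4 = 22.25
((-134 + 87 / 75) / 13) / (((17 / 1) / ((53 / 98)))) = -176013 / 541450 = -0.33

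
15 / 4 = 3.75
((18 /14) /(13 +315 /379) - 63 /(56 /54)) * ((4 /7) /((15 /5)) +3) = -99416811 /513716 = -193.52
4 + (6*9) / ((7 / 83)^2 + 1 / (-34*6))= 75901652 / 3107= 24429.24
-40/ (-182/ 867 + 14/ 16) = -277440/ 4613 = -60.14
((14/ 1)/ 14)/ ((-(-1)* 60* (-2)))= -1/ 120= -0.01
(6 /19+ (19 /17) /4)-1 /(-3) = 3599 /3876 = 0.93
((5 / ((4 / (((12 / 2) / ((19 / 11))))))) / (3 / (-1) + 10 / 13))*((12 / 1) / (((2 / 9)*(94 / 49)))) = -2837835 / 51794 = -54.79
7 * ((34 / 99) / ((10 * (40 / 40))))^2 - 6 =-1468127 / 245025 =-5.99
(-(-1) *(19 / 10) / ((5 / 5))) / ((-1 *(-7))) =19 / 70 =0.27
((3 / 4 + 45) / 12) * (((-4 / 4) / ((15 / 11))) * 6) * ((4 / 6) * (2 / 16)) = -671 / 480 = -1.40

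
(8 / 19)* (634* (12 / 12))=5072 / 19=266.95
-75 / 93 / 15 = -5 / 93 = -0.05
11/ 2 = 5.50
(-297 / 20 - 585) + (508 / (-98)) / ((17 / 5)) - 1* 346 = -15783261 / 16660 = -947.37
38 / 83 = 0.46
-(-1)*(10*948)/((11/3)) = 28440/11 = 2585.45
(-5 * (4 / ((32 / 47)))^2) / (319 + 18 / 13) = -0.54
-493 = -493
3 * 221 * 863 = 572169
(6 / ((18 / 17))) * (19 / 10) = 323 / 30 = 10.77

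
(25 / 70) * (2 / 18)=5 / 126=0.04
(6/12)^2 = 1/4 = 0.25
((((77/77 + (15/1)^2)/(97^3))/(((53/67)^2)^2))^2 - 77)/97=-3993264573671873388696078697/5030476177376390266171041793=-0.79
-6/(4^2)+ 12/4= 21/8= 2.62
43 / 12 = 3.58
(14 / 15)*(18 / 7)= 12 / 5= 2.40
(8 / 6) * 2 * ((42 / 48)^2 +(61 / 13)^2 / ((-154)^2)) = 49157585 / 24048024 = 2.04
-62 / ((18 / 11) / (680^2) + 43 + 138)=-157678400 / 460319209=-0.34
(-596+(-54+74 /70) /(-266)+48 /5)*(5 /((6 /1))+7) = -85501319 /18620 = -4591.91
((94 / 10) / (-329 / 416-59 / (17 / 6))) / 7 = -332384 / 5349995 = -0.06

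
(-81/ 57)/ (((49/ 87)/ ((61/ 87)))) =-1.77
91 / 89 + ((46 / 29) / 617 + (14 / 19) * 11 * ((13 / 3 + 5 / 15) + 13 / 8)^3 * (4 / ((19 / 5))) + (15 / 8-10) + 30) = 2133634707658451 / 993399892416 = 2147.81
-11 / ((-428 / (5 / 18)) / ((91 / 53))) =5005 / 408312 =0.01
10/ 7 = 1.43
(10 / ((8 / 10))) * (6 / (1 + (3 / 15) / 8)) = 3000 / 41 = 73.17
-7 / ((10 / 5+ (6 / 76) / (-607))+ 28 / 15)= -2421930 / 1337783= -1.81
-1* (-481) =481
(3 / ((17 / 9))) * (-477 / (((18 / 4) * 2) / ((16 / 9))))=-149.65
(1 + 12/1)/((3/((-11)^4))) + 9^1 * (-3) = 190252/3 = 63417.33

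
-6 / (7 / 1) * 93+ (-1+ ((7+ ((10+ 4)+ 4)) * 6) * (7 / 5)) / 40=-20857 / 280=-74.49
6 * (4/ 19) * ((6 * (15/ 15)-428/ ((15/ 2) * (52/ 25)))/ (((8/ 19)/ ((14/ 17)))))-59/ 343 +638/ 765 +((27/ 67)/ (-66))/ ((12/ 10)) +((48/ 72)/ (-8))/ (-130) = -1051895471797/ 20112051960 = -52.30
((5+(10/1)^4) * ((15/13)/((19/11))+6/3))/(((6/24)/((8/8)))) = 26373180/247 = 106774.01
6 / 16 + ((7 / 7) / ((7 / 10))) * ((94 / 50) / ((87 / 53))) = 48991 / 24360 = 2.01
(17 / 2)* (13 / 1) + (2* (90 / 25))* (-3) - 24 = 649 / 10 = 64.90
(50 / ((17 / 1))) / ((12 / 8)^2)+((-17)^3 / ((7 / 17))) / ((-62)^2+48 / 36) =-22185739 / 12355056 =-1.80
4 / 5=0.80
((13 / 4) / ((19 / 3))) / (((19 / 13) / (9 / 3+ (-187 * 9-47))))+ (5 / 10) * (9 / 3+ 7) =-868369 / 1444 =-601.36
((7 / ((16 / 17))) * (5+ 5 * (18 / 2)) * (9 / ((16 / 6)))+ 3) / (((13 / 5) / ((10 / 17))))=2012925 / 7072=284.63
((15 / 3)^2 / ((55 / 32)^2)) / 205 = 1024 / 24805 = 0.04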